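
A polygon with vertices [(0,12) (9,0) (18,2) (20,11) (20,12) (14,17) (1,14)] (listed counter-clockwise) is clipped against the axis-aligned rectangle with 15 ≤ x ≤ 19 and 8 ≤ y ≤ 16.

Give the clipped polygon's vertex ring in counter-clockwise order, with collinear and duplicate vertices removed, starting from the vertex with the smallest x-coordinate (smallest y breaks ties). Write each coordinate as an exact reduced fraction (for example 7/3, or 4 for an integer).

1. After x ≥ 15: [(15,4/3) (18,2) (20,11) (20,12) (15,97/6)]
2. After x ≤ 19: [(15,4/3) (18,2) (19,13/2) (19,77/6) (15,97/6)]
3. After y ≥ 8: [(15,8) (19,8) (19,77/6) (15,97/6)]
4. After y ≤ 16: [(15,16) (15,8) (19,8) (19,77/6) (76/5,16)]
5. Canonical ring: [(15,8) (19,8) (19,77/6) (76/5,16) (15,16)]

Clipped polygon: [(15,8) (19,8) (19,77/6) (76/5,16) (15,16)]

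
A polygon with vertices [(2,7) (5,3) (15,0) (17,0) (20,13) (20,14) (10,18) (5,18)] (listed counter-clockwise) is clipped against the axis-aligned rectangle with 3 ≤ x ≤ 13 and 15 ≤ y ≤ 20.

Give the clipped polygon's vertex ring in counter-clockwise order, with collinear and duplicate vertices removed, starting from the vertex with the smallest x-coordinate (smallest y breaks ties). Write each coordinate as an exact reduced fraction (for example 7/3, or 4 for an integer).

Clipped polygon: [(46/11,15) (13,15) (13,84/5) (10,18) (5,18)]

1. After x ≥ 3: [(3,32/3) (3,17/3) (5,3) (15,0) (17,0) (20,13) (20,14) (10,18) (5,18)]
2. After x ≤ 13: [(3,32/3) (3,17/3) (5,3) (13,3/5) (13,84/5) (10,18) (5,18)]
3. After y ≥ 15: [(46/11,15) (13,15) (13,84/5) (10,18) (5,18)]
4. After y ≤ 20: [(46/11,15) (13,15) (13,84/5) (10,18) (5,18)]
5. Canonical ring: [(46/11,15) (13,15) (13,84/5) (10,18) (5,18)]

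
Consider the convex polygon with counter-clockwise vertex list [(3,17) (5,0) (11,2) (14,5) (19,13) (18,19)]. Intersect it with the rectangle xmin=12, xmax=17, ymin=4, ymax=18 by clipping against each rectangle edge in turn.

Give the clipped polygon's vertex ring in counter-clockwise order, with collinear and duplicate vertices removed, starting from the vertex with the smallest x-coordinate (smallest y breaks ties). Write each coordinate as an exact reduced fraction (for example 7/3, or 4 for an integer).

Clipped polygon: [(12,4) (13,4) (14,5) (17,49/5) (17,18) (12,18)]

1. After x ≥ 12: [(12,91/5) (12,3) (14,5) (19,13) (18,19)]
2. After x ≤ 17: [(17,283/15) (12,91/5) (12,3) (14,5) (17,49/5)]
3. After y ≥ 4: [(17,283/15) (12,91/5) (12,4) (13,4) (14,5) (17,49/5)]
4. After y ≤ 18: [(17,18) (12,18) (12,4) (13,4) (14,5) (17,49/5)]
5. Canonical ring: [(12,4) (13,4) (14,5) (17,49/5) (17,18) (12,18)]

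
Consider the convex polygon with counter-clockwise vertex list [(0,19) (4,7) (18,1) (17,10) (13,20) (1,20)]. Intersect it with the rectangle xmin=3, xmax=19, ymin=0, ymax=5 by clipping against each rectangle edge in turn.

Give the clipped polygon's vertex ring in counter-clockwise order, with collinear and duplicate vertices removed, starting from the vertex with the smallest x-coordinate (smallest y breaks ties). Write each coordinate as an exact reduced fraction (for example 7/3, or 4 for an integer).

1. After x ≥ 3: [(3,10) (4,7) (18,1) (17,10) (13,20) (3,20)]
2. After x ≤ 19: [(3,10) (4,7) (18,1) (17,10) (13,20) (3,20)]
3. After y ≥ 0: [(3,10) (4,7) (18,1) (17,10) (13,20) (3,20)]
4. After y ≤ 5: [(26/3,5) (18,1) (158/9,5)]
5. Canonical ring: [(26/3,5) (18,1) (158/9,5)]

Clipped polygon: [(26/3,5) (18,1) (158/9,5)]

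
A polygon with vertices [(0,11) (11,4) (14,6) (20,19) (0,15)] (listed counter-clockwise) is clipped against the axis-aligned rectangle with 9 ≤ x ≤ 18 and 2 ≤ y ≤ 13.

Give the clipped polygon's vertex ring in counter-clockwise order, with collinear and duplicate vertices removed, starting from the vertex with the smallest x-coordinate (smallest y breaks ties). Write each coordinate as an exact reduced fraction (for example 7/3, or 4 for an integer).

1. After x ≥ 9: [(9,58/11) (11,4) (14,6) (20,19) (9,84/5)]
2. After x ≤ 18: [(9,58/11) (11,4) (14,6) (18,44/3) (18,93/5) (9,84/5)]
3. After y ≥ 2: [(9,58/11) (11,4) (14,6) (18,44/3) (18,93/5) (9,84/5)]
4. After y ≤ 13: [(9,13) (9,58/11) (11,4) (14,6) (224/13,13)]
5. Canonical ring: [(9,58/11) (11,4) (14,6) (224/13,13) (9,13)]

Clipped polygon: [(9,58/11) (11,4) (14,6) (224/13,13) (9,13)]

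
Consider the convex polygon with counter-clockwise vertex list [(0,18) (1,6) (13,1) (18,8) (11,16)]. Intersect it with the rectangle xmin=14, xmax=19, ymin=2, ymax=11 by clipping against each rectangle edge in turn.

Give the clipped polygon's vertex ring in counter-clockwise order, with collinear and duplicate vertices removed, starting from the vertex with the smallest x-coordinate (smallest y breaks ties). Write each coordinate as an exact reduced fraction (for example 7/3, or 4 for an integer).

Clipped polygon: [(14,12/5) (18,8) (123/8,11) (14,11)]

1. After x ≥ 14: [(14,12/5) (18,8) (14,88/7)]
2. After x ≤ 19: [(14,12/5) (18,8) (14,88/7)]
3. After y ≥ 2: [(14,12/5) (18,8) (14,88/7)]
4. After y ≤ 11: [(14,11) (14,12/5) (18,8) (123/8,11)]
5. Canonical ring: [(14,12/5) (18,8) (123/8,11) (14,11)]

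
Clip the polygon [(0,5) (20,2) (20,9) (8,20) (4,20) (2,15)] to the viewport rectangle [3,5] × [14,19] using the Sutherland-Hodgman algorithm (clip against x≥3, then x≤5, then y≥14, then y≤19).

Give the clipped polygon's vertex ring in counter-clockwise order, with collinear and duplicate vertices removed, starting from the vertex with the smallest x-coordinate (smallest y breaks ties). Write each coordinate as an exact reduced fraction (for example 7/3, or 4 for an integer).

Clipped polygon: [(3,14) (5,14) (5,19) (18/5,19) (3,35/2)]

1. After x ≥ 3: [(3,91/20) (20,2) (20,9) (8,20) (4,20) (3,35/2)]
2. After x ≤ 5: [(3,91/20) (5,17/4) (5,20) (4,20) (3,35/2)]
3. After y ≥ 14: [(3,14) (5,14) (5,20) (4,20) (3,35/2)]
4. After y ≤ 19: [(3,14) (5,14) (5,19) (18/5,19) (3,35/2)]
5. Canonical ring: [(3,14) (5,14) (5,19) (18/5,19) (3,35/2)]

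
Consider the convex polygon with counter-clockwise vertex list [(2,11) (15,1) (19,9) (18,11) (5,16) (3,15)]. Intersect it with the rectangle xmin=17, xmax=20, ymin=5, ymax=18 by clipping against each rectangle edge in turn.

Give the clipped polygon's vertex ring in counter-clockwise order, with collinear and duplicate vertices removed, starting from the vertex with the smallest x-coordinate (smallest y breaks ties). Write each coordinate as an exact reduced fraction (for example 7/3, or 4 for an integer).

1. After x ≥ 17: [(17,5) (19,9) (18,11) (17,148/13)]
2. After x ≤ 20: [(17,5) (19,9) (18,11) (17,148/13)]
3. After y ≥ 5: [(17,5) (19,9) (18,11) (17,148/13)]
4. After y ≤ 18: [(17,5) (19,9) (18,11) (17,148/13)]
5. Canonical ring: [(17,5) (19,9) (18,11) (17,148/13)]

Clipped polygon: [(17,5) (19,9) (18,11) (17,148/13)]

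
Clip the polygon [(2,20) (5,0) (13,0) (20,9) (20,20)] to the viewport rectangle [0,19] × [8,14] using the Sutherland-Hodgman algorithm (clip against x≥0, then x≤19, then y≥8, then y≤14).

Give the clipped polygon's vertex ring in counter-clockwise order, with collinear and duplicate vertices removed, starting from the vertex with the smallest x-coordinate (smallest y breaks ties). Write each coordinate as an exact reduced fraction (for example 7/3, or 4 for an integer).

1. After x ≥ 0: [(2,20) (5,0) (13,0) (20,9) (20,20)]
2. After x ≤ 19: [(19,20) (2,20) (5,0) (13,0) (19,54/7)]
3. After y ≥ 8: [(19,8) (19,20) (2,20) (19/5,8)]
4. After y ≤ 14: [(19,8) (19,14) (29/10,14) (19/5,8)]
5. Canonical ring: [(29/10,14) (19/5,8) (19,8) (19,14)]

Clipped polygon: [(29/10,14) (19/5,8) (19,8) (19,14)]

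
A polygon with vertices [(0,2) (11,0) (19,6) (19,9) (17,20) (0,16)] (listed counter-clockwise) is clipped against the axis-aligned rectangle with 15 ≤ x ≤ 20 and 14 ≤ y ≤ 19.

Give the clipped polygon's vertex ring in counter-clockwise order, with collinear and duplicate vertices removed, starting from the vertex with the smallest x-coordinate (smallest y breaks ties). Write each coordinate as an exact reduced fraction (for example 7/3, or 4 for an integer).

1. After x ≥ 15: [(15,3) (19,6) (19,9) (17,20) (15,332/17)]
2. After x ≤ 20: [(15,3) (19,6) (19,9) (17,20) (15,332/17)]
3. After y ≥ 14: [(15,14) (199/11,14) (17,20) (15,332/17)]
4. After y ≤ 19: [(15,19) (15,14) (199/11,14) (189/11,19)]
5. Canonical ring: [(15,14) (199/11,14) (189/11,19) (15,19)]

Clipped polygon: [(15,14) (199/11,14) (189/11,19) (15,19)]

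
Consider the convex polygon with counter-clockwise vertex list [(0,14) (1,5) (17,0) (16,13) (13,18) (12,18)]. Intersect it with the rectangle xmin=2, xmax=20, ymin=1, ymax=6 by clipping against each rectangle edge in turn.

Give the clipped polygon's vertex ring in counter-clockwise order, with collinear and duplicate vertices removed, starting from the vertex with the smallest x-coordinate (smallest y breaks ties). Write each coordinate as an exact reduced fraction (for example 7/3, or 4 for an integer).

1. After x ≥ 2: [(2,44/3) (2,75/16) (17,0) (16,13) (13,18) (12,18)]
2. After x ≤ 20: [(2,44/3) (2,75/16) (17,0) (16,13) (13,18) (12,18)]
3. After y ≥ 1: [(2,44/3) (2,75/16) (69/5,1) (220/13,1) (16,13) (13,18) (12,18)]
4. After y ≤ 6: [(2,6) (2,75/16) (69/5,1) (220/13,1) (215/13,6)]
5. Canonical ring: [(2,75/16) (69/5,1) (220/13,1) (215/13,6) (2,6)]

Clipped polygon: [(2,75/16) (69/5,1) (220/13,1) (215/13,6) (2,6)]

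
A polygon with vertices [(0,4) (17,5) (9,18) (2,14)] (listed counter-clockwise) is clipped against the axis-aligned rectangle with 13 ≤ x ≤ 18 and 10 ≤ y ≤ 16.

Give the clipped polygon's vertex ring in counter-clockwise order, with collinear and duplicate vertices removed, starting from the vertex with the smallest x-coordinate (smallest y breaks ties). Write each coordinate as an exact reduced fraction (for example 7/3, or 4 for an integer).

Clipped polygon: [(13,10) (181/13,10) (13,23/2)]

1. After x ≥ 13: [(13,81/17) (17,5) (13,23/2)]
2. After x ≤ 18: [(13,81/17) (17,5) (13,23/2)]
3. After y ≥ 10: [(13,10) (181/13,10) (13,23/2)]
4. After y ≤ 16: [(13,10) (181/13,10) (13,23/2)]
5. Canonical ring: [(13,10) (181/13,10) (13,23/2)]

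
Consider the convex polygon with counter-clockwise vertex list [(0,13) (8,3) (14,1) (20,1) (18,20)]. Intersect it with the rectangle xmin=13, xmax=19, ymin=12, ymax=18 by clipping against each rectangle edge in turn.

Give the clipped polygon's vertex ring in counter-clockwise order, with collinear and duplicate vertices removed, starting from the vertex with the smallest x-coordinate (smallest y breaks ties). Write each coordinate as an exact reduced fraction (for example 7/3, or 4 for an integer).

1. After x ≥ 13: [(13,325/18) (13,4/3) (14,1) (20,1) (18,20)]
2. After x ≤ 19: [(13,325/18) (13,4/3) (14,1) (19,1) (19,21/2) (18,20)]
3. After y ≥ 12: [(13,325/18) (13,12) (358/19,12) (18,20)]
4. After y ≤ 18: [(13,18) (13,12) (358/19,12) (346/19,18)]
5. Canonical ring: [(13,12) (358/19,12) (346/19,18) (13,18)]

Clipped polygon: [(13,12) (358/19,12) (346/19,18) (13,18)]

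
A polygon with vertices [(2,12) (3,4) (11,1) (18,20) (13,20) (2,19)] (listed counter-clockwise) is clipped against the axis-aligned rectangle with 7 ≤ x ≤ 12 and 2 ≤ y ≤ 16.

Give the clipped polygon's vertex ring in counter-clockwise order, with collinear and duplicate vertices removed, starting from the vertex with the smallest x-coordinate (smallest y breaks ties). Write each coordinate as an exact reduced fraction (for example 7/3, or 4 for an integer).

Clipped polygon: [(7,5/2) (25/3,2) (216/19,2) (12,26/7) (12,16) (7,16)]

1. After x ≥ 7: [(7,5/2) (11,1) (18,20) (13,20) (7,214/11)]
2. After x ≤ 12: [(7,5/2) (11,1) (12,26/7) (12,219/11) (7,214/11)]
3. After y ≥ 2: [(7,5/2) (25/3,2) (216/19,2) (12,26/7) (12,219/11) (7,214/11)]
4. After y ≤ 16: [(7,16) (7,5/2) (25/3,2) (216/19,2) (12,26/7) (12,16)]
5. Canonical ring: [(7,5/2) (25/3,2) (216/19,2) (12,26/7) (12,16) (7,16)]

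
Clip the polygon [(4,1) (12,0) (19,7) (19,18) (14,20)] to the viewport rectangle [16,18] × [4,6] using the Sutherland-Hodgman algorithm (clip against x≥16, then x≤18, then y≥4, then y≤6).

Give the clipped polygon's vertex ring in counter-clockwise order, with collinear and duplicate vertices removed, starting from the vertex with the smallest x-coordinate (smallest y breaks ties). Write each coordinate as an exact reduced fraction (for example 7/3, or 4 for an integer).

1. After x ≥ 16: [(16,4) (19,7) (19,18) (16,96/5)]
2. After x ≤ 18: [(16,4) (18,6) (18,92/5) (16,96/5)]
3. After y ≥ 4: [(16,4) (18,6) (18,92/5) (16,96/5)]
4. After y ≤ 6: [(16,6) (16,4) (18,6) (18,6)]
5. Canonical ring: [(16,4) (18,6) (16,6)]

Clipped polygon: [(16,4) (18,6) (16,6)]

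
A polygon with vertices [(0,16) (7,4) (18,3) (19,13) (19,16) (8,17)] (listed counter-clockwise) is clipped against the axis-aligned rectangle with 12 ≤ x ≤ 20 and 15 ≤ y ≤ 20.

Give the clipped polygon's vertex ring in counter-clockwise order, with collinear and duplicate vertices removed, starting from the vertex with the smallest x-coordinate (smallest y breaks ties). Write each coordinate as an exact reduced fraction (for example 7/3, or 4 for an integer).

1. After x ≥ 12: [(12,39/11) (18,3) (19,13) (19,16) (12,183/11)]
2. After x ≤ 20: [(12,39/11) (18,3) (19,13) (19,16) (12,183/11)]
3. After y ≥ 15: [(12,15) (19,15) (19,16) (12,183/11)]
4. After y ≤ 20: [(12,15) (19,15) (19,16) (12,183/11)]
5. Canonical ring: [(12,15) (19,15) (19,16) (12,183/11)]

Clipped polygon: [(12,15) (19,15) (19,16) (12,183/11)]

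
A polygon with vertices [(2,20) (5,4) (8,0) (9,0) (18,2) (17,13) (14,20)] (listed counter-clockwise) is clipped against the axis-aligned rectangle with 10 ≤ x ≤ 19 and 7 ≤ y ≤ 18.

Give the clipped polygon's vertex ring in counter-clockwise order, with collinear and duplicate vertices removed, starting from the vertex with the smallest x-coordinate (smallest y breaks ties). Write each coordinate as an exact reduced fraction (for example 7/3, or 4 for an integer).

Clipped polygon: [(10,7) (193/11,7) (17,13) (104/7,18) (10,18)]

1. After x ≥ 10: [(10,20) (10,2/9) (18,2) (17,13) (14,20)]
2. After x ≤ 19: [(10,20) (10,2/9) (18,2) (17,13) (14,20)]
3. After y ≥ 7: [(10,20) (10,7) (193/11,7) (17,13) (14,20)]
4. After y ≤ 18: [(10,18) (10,7) (193/11,7) (17,13) (104/7,18)]
5. Canonical ring: [(10,7) (193/11,7) (17,13) (104/7,18) (10,18)]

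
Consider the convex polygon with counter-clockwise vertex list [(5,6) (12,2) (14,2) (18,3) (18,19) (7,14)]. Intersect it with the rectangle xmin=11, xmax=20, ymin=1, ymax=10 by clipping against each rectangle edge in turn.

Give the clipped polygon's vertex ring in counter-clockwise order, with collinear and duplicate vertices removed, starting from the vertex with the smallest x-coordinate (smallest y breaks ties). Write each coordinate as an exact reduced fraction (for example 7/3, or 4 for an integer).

Clipped polygon: [(11,18/7) (12,2) (14,2) (18,3) (18,10) (11,10)]

1. After x ≥ 11: [(11,18/7) (12,2) (14,2) (18,3) (18,19) (11,174/11)]
2. After x ≤ 20: [(11,18/7) (12,2) (14,2) (18,3) (18,19) (11,174/11)]
3. After y ≥ 1: [(11,18/7) (12,2) (14,2) (18,3) (18,19) (11,174/11)]
4. After y ≤ 10: [(11,10) (11,18/7) (12,2) (14,2) (18,3) (18,10)]
5. Canonical ring: [(11,18/7) (12,2) (14,2) (18,3) (18,10) (11,10)]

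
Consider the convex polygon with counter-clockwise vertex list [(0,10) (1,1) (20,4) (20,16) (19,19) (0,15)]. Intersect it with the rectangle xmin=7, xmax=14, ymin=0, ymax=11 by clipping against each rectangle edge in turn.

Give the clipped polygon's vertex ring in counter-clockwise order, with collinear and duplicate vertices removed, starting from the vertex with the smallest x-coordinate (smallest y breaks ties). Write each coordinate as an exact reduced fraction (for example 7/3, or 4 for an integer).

1. After x ≥ 7: [(7,37/19) (20,4) (20,16) (19,19) (7,313/19)]
2. After x ≤ 14: [(7,37/19) (14,58/19) (14,341/19) (7,313/19)]
3. After y ≥ 0: [(7,37/19) (14,58/19) (14,341/19) (7,313/19)]
4. After y ≤ 11: [(7,11) (7,37/19) (14,58/19) (14,11)]
5. Canonical ring: [(7,37/19) (14,58/19) (14,11) (7,11)]

Clipped polygon: [(7,37/19) (14,58/19) (14,11) (7,11)]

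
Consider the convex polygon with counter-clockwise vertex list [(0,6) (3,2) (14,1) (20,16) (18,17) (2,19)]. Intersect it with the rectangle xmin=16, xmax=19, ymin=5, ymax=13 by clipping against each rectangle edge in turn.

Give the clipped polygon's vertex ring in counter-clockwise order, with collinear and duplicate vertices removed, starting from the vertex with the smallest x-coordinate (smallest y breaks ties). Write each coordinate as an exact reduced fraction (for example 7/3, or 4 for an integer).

Clipped polygon: [(16,6) (94/5,13) (16,13)]

1. After x ≥ 16: [(16,6) (20,16) (18,17) (16,69/4)]
2. After x ≤ 19: [(16,6) (19,27/2) (19,33/2) (18,17) (16,69/4)]
3. After y ≥ 5: [(16,6) (19,27/2) (19,33/2) (18,17) (16,69/4)]
4. After y ≤ 13: [(16,13) (16,6) (94/5,13)]
5. Canonical ring: [(16,6) (94/5,13) (16,13)]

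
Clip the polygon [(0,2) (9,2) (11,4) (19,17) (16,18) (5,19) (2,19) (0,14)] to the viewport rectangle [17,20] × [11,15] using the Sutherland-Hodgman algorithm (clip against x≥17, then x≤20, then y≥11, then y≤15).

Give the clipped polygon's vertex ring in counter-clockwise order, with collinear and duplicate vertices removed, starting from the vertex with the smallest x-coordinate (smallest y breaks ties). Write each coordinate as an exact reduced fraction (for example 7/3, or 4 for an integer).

1. After x ≥ 17: [(17,55/4) (19,17) (17,53/3)]
2. After x ≤ 20: [(17,55/4) (19,17) (17,53/3)]
3. After y ≥ 11: [(17,55/4) (19,17) (17,53/3)]
4. After y ≤ 15: [(17,15) (17,55/4) (231/13,15)]
5. Canonical ring: [(17,55/4) (231/13,15) (17,15)]

Clipped polygon: [(17,55/4) (231/13,15) (17,15)]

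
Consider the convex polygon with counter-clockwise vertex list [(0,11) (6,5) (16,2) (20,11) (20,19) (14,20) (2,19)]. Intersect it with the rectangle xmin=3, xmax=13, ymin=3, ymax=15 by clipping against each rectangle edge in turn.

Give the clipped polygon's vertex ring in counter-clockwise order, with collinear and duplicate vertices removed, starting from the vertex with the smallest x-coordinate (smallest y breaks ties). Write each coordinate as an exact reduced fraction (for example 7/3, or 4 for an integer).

Clipped polygon: [(3,8) (6,5) (38/3,3) (13,3) (13,15) (3,15)]

1. After x ≥ 3: [(3,8) (6,5) (16,2) (20,11) (20,19) (14,20) (3,229/12)]
2. After x ≤ 13: [(3,8) (6,5) (13,29/10) (13,239/12) (3,229/12)]
3. After y ≥ 3: [(3,8) (6,5) (38/3,3) (13,3) (13,239/12) (3,229/12)]
4. After y ≤ 15: [(3,15) (3,8) (6,5) (38/3,3) (13,3) (13,15)]
5. Canonical ring: [(3,8) (6,5) (38/3,3) (13,3) (13,15) (3,15)]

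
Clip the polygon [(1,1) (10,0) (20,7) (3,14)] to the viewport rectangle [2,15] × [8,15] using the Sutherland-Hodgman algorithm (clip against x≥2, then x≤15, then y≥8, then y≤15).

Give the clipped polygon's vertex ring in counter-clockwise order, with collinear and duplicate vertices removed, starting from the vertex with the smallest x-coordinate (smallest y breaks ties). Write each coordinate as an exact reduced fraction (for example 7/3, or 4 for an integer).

Clipped polygon: [(27/13,8) (15,8) (15,154/17) (3,14)]

1. After x ≥ 2: [(2,15/2) (2,8/9) (10,0) (20,7) (3,14)]
2. After x ≤ 15: [(2,15/2) (2,8/9) (10,0) (15,7/2) (15,154/17) (3,14)]
3. After y ≥ 8: [(27/13,8) (15,8) (15,154/17) (3,14)]
4. After y ≤ 15: [(27/13,8) (15,8) (15,154/17) (3,14)]
5. Canonical ring: [(27/13,8) (15,8) (15,154/17) (3,14)]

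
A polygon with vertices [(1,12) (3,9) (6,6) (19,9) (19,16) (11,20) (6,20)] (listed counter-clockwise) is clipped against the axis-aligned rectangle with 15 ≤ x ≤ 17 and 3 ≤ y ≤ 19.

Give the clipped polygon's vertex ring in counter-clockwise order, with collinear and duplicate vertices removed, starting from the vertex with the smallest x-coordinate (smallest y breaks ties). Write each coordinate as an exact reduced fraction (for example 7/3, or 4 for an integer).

Clipped polygon: [(15,105/13) (17,111/13) (17,17) (15,18)]

1. After x ≥ 15: [(15,105/13) (19,9) (19,16) (15,18)]
2. After x ≤ 17: [(15,105/13) (17,111/13) (17,17) (15,18)]
3. After y ≥ 3: [(15,105/13) (17,111/13) (17,17) (15,18)]
4. After y ≤ 19: [(15,105/13) (17,111/13) (17,17) (15,18)]
5. Canonical ring: [(15,105/13) (17,111/13) (17,17) (15,18)]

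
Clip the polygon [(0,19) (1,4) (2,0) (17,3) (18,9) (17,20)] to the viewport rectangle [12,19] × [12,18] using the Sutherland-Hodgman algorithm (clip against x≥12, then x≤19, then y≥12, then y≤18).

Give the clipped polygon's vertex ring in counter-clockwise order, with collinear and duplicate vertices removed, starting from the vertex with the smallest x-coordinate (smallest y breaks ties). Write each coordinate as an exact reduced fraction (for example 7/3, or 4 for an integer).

1. After x ≥ 12: [(12,335/17) (12,2) (17,3) (18,9) (17,20)]
2. After x ≤ 19: [(12,335/17) (12,2) (17,3) (18,9) (17,20)]
3. After y ≥ 12: [(12,335/17) (12,12) (195/11,12) (17,20)]
4. After y ≤ 18: [(12,18) (12,12) (195/11,12) (189/11,18)]
5. Canonical ring: [(12,12) (195/11,12) (189/11,18) (12,18)]

Clipped polygon: [(12,12) (195/11,12) (189/11,18) (12,18)]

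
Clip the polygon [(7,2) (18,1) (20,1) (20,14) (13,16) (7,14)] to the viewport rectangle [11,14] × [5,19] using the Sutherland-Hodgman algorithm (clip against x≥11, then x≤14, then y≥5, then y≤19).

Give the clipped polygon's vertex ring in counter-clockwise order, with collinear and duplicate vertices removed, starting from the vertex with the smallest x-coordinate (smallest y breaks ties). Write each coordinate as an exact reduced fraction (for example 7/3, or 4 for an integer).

Clipped polygon: [(11,5) (14,5) (14,110/7) (13,16) (11,46/3)]

1. After x ≥ 11: [(11,18/11) (18,1) (20,1) (20,14) (13,16) (11,46/3)]
2. After x ≤ 14: [(11,18/11) (14,15/11) (14,110/7) (13,16) (11,46/3)]
3. After y ≥ 5: [(11,5) (14,5) (14,110/7) (13,16) (11,46/3)]
4. After y ≤ 19: [(11,5) (14,5) (14,110/7) (13,16) (11,46/3)]
5. Canonical ring: [(11,5) (14,5) (14,110/7) (13,16) (11,46/3)]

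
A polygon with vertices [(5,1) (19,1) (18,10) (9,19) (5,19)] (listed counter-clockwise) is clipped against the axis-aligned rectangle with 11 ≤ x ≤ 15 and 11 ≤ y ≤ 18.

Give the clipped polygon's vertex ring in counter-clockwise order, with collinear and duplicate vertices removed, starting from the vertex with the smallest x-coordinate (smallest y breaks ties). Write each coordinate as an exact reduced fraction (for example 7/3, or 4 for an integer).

Clipped polygon: [(11,11) (15,11) (15,13) (11,17)]

1. After x ≥ 11: [(11,1) (19,1) (18,10) (11,17)]
2. After x ≤ 15: [(11,1) (15,1) (15,13) (11,17)]
3. After y ≥ 11: [(11,11) (15,11) (15,13) (11,17)]
4. After y ≤ 18: [(11,11) (15,11) (15,13) (11,17)]
5. Canonical ring: [(11,11) (15,11) (15,13) (11,17)]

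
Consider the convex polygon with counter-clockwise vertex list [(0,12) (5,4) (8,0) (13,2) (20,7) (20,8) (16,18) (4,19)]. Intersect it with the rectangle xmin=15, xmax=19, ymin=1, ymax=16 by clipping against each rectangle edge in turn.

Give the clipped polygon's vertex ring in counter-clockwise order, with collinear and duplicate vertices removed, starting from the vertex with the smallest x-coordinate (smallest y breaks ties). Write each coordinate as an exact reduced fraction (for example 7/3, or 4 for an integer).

Clipped polygon: [(15,24/7) (19,44/7) (19,21/2) (84/5,16) (15,16)]

1. After x ≥ 15: [(15,24/7) (20,7) (20,8) (16,18) (15,217/12)]
2. After x ≤ 19: [(15,24/7) (19,44/7) (19,21/2) (16,18) (15,217/12)]
3. After y ≥ 1: [(15,24/7) (19,44/7) (19,21/2) (16,18) (15,217/12)]
4. After y ≤ 16: [(15,16) (15,24/7) (19,44/7) (19,21/2) (84/5,16)]
5. Canonical ring: [(15,24/7) (19,44/7) (19,21/2) (84/5,16) (15,16)]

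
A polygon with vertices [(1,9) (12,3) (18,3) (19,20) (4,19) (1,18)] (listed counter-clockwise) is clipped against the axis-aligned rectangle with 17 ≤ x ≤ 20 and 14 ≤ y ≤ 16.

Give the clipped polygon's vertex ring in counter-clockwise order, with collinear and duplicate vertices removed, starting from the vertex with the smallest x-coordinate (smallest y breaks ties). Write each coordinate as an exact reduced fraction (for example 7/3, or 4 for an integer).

1. After x ≥ 17: [(17,3) (18,3) (19,20) (17,298/15)]
2. After x ≤ 20: [(17,3) (18,3) (19,20) (17,298/15)]
3. After y ≥ 14: [(17,14) (317/17,14) (19,20) (17,298/15)]
4. After y ≤ 16: [(17,16) (17,14) (317/17,14) (319/17,16)]
5. Canonical ring: [(17,14) (317/17,14) (319/17,16) (17,16)]

Clipped polygon: [(17,14) (317/17,14) (319/17,16) (17,16)]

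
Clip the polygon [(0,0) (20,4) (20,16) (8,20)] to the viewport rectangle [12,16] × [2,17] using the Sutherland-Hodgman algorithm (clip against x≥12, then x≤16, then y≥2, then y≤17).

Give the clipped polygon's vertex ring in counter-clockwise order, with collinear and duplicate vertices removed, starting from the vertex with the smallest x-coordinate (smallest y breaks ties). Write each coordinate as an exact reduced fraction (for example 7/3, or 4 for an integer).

1. After x ≥ 12: [(12,12/5) (20,4) (20,16) (12,56/3)]
2. After x ≤ 16: [(12,12/5) (16,16/5) (16,52/3) (12,56/3)]
3. After y ≥ 2: [(12,12/5) (16,16/5) (16,52/3) (12,56/3)]
4. After y ≤ 17: [(12,17) (12,12/5) (16,16/5) (16,17)]
5. Canonical ring: [(12,12/5) (16,16/5) (16,17) (12,17)]

Clipped polygon: [(12,12/5) (16,16/5) (16,17) (12,17)]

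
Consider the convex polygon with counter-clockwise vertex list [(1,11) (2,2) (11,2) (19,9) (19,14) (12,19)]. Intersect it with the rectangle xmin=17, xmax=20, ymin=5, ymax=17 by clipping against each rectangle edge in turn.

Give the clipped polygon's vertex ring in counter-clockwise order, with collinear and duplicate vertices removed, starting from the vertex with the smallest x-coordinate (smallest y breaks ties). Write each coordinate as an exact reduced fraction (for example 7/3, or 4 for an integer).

Clipped polygon: [(17,29/4) (19,9) (19,14) (17,108/7)]

1. After x ≥ 17: [(17,29/4) (19,9) (19,14) (17,108/7)]
2. After x ≤ 20: [(17,29/4) (19,9) (19,14) (17,108/7)]
3. After y ≥ 5: [(17,29/4) (19,9) (19,14) (17,108/7)]
4. After y ≤ 17: [(17,29/4) (19,9) (19,14) (17,108/7)]
5. Canonical ring: [(17,29/4) (19,9) (19,14) (17,108/7)]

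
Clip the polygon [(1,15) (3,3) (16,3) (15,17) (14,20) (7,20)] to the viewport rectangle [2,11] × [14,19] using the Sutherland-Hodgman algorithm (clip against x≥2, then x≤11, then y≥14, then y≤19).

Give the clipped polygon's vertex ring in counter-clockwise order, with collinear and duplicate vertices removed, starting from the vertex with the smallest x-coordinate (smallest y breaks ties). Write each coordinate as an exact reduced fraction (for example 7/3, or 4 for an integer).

1. After x ≥ 2: [(2,95/6) (2,9) (3,3) (16,3) (15,17) (14,20) (7,20)]
2. After x ≤ 11: [(2,95/6) (2,9) (3,3) (11,3) (11,20) (7,20)]
3. After y ≥ 14: [(2,95/6) (2,14) (11,14) (11,20) (7,20)]
4. After y ≤ 19: [(29/5,19) (2,95/6) (2,14) (11,14) (11,19)]
5. Canonical ring: [(2,14) (11,14) (11,19) (29/5,19) (2,95/6)]

Clipped polygon: [(2,14) (11,14) (11,19) (29/5,19) (2,95/6)]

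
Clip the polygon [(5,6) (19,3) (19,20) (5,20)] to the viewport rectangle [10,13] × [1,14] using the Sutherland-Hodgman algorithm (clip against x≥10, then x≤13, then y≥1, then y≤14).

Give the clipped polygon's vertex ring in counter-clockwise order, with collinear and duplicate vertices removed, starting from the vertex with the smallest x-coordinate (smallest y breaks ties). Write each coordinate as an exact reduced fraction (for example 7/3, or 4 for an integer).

Clipped polygon: [(10,69/14) (13,30/7) (13,14) (10,14)]

1. After x ≥ 10: [(10,69/14) (19,3) (19,20) (10,20)]
2. After x ≤ 13: [(10,69/14) (13,30/7) (13,20) (10,20)]
3. After y ≥ 1: [(10,69/14) (13,30/7) (13,20) (10,20)]
4. After y ≤ 14: [(10,14) (10,69/14) (13,30/7) (13,14)]
5. Canonical ring: [(10,69/14) (13,30/7) (13,14) (10,14)]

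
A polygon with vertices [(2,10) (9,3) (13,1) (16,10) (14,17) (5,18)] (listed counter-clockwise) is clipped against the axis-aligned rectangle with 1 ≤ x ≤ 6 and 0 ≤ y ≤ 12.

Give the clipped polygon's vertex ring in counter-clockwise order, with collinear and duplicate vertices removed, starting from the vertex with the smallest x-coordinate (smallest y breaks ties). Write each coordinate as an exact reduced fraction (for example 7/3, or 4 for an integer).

1. After x ≥ 1: [(2,10) (9,3) (13,1) (16,10) (14,17) (5,18)]
2. After x ≤ 6: [(2,10) (6,6) (6,161/9) (5,18)]
3. After y ≥ 0: [(2,10) (6,6) (6,161/9) (5,18)]
4. After y ≤ 12: [(11/4,12) (2,10) (6,6) (6,12)]
5. Canonical ring: [(2,10) (6,6) (6,12) (11/4,12)]

Clipped polygon: [(2,10) (6,6) (6,12) (11/4,12)]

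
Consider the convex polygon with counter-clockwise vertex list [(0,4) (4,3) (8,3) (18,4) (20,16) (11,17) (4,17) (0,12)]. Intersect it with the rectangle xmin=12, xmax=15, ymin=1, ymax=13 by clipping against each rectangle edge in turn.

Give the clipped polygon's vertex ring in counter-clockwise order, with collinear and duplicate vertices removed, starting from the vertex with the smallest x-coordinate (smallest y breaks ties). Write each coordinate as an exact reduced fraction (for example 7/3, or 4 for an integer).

Clipped polygon: [(12,17/5) (15,37/10) (15,13) (12,13)]

1. After x ≥ 12: [(12,17/5) (18,4) (20,16) (12,152/9)]
2. After x ≤ 15: [(12,17/5) (15,37/10) (15,149/9) (12,152/9)]
3. After y ≥ 1: [(12,17/5) (15,37/10) (15,149/9) (12,152/9)]
4. After y ≤ 13: [(12,13) (12,17/5) (15,37/10) (15,13)]
5. Canonical ring: [(12,17/5) (15,37/10) (15,13) (12,13)]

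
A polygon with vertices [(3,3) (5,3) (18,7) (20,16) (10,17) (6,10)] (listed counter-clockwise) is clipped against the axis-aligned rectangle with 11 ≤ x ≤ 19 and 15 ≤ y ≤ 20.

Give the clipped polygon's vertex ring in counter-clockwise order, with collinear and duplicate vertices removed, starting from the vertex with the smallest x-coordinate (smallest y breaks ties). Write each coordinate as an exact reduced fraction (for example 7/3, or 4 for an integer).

1. After x ≥ 11: [(11,63/13) (18,7) (20,16) (11,169/10)]
2. After x ≤ 19: [(11,63/13) (18,7) (19,23/2) (19,161/10) (11,169/10)]
3. After y ≥ 15: [(11,15) (19,15) (19,161/10) (11,169/10)]
4. After y ≤ 20: [(11,15) (19,15) (19,161/10) (11,169/10)]
5. Canonical ring: [(11,15) (19,15) (19,161/10) (11,169/10)]

Clipped polygon: [(11,15) (19,15) (19,161/10) (11,169/10)]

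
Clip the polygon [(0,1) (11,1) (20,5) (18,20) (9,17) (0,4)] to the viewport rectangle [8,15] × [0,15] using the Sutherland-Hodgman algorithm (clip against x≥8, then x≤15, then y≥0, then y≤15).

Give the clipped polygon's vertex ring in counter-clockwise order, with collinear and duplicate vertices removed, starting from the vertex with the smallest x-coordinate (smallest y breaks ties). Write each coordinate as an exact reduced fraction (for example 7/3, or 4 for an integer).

Clipped polygon: [(8,1) (11,1) (15,25/9) (15,15) (8,15)]

1. After x ≥ 8: [(8,1) (11,1) (20,5) (18,20) (9,17) (8,140/9)]
2. After x ≤ 15: [(8,1) (11,1) (15,25/9) (15,19) (9,17) (8,140/9)]
3. After y ≥ 0: [(8,1) (11,1) (15,25/9) (15,19) (9,17) (8,140/9)]
4. After y ≤ 15: [(8,15) (8,1) (11,1) (15,25/9) (15,15)]
5. Canonical ring: [(8,1) (11,1) (15,25/9) (15,15) (8,15)]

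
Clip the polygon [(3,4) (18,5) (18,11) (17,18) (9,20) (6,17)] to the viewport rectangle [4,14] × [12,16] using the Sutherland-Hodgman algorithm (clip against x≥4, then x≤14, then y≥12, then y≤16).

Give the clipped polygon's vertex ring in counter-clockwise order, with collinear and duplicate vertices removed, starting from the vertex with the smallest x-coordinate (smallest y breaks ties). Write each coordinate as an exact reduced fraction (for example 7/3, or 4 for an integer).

Clipped polygon: [(63/13,12) (14,12) (14,16) (75/13,16)]

1. After x ≥ 4: [(4,25/3) (4,61/15) (18,5) (18,11) (17,18) (9,20) (6,17)]
2. After x ≤ 14: [(4,25/3) (4,61/15) (14,71/15) (14,75/4) (9,20) (6,17)]
3. After y ≥ 12: [(63/13,12) (14,12) (14,75/4) (9,20) (6,17)]
4. After y ≤ 16: [(75/13,16) (63/13,12) (14,12) (14,16)]
5. Canonical ring: [(63/13,12) (14,12) (14,16) (75/13,16)]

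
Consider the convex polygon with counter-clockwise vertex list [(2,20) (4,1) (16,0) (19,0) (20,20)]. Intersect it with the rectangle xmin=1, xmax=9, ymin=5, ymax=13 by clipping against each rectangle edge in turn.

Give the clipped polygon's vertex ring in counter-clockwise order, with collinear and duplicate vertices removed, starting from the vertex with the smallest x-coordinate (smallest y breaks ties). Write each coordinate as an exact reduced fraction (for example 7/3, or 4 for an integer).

1. After x ≥ 1: [(2,20) (4,1) (16,0) (19,0) (20,20)]
2. After x ≤ 9: [(9,20) (2,20) (4,1) (9,7/12)]
3. After y ≥ 5: [(9,5) (9,20) (2,20) (68/19,5)]
4. After y ≤ 13: [(9,5) (9,13) (52/19,13) (68/19,5)]
5. Canonical ring: [(52/19,13) (68/19,5) (9,5) (9,13)]

Clipped polygon: [(52/19,13) (68/19,5) (9,5) (9,13)]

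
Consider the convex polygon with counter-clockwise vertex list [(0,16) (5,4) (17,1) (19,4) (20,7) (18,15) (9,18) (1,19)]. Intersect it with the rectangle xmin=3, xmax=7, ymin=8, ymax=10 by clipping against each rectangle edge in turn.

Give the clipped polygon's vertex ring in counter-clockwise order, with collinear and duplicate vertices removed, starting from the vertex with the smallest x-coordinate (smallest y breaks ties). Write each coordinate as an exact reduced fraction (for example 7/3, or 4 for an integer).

Clipped polygon: [(3,44/5) (10/3,8) (7,8) (7,10) (3,10)]

1. After x ≥ 3: [(3,44/5) (5,4) (17,1) (19,4) (20,7) (18,15) (9,18) (3,75/4)]
2. After x ≤ 7: [(3,44/5) (5,4) (7,7/2) (7,73/4) (3,75/4)]
3. After y ≥ 8: [(3,44/5) (10/3,8) (7,8) (7,73/4) (3,75/4)]
4. After y ≤ 10: [(3,10) (3,44/5) (10/3,8) (7,8) (7,10)]
5. Canonical ring: [(3,44/5) (10/3,8) (7,8) (7,10) (3,10)]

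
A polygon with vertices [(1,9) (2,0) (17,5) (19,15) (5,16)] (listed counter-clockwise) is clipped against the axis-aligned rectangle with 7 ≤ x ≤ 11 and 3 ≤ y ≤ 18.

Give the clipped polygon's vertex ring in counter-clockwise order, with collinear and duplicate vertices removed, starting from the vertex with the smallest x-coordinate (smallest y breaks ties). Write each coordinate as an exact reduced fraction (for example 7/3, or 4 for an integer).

1. After x ≥ 7: [(7,5/3) (17,5) (19,15) (7,111/7)]
2. After x ≤ 11: [(7,5/3) (11,3) (11,109/7) (7,111/7)]
3. After y ≥ 3: [(7,3) (11,3) (11,3) (11,109/7) (7,111/7)]
4. After y ≤ 18: [(7,3) (11,3) (11,3) (11,109/7) (7,111/7)]
5. Canonical ring: [(7,3) (11,3) (11,109/7) (7,111/7)]

Clipped polygon: [(7,3) (11,3) (11,109/7) (7,111/7)]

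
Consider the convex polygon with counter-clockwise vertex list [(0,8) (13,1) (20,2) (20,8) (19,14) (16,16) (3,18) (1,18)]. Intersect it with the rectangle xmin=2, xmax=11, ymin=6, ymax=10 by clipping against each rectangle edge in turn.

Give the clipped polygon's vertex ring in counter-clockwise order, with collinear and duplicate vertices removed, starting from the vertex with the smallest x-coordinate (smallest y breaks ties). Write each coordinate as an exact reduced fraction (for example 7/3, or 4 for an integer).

Clipped polygon: [(2,90/13) (26/7,6) (11,6) (11,10) (2,10)]

1. After x ≥ 2: [(2,90/13) (13,1) (20,2) (20,8) (19,14) (16,16) (3,18) (2,18)]
2. After x ≤ 11: [(2,90/13) (11,27/13) (11,218/13) (3,18) (2,18)]
3. After y ≥ 6: [(2,90/13) (26/7,6) (11,6) (11,218/13) (3,18) (2,18)]
4. After y ≤ 10: [(2,10) (2,90/13) (26/7,6) (11,6) (11,10)]
5. Canonical ring: [(2,90/13) (26/7,6) (11,6) (11,10) (2,10)]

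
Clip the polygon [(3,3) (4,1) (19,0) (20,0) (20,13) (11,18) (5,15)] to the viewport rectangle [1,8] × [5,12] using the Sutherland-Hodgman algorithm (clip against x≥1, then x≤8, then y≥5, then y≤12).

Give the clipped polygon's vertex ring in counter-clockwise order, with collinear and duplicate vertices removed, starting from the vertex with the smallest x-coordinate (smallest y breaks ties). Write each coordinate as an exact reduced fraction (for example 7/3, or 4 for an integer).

Clipped polygon: [(10/3,5) (8,5) (8,12) (9/2,12)]

1. After x ≥ 1: [(3,3) (4,1) (19,0) (20,0) (20,13) (11,18) (5,15)]
2. After x ≤ 8: [(3,3) (4,1) (8,11/15) (8,33/2) (5,15)]
3. After y ≥ 5: [(10/3,5) (8,5) (8,33/2) (5,15)]
4. After y ≤ 12: [(9/2,12) (10/3,5) (8,5) (8,12)]
5. Canonical ring: [(10/3,5) (8,5) (8,12) (9/2,12)]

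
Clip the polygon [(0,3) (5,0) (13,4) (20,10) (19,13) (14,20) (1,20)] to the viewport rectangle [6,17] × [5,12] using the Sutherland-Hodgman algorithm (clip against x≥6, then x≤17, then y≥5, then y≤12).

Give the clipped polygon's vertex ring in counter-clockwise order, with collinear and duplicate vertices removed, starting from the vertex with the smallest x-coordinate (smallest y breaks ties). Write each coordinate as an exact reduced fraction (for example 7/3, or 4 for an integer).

1. After x ≥ 6: [(6,1/2) (13,4) (20,10) (19,13) (14,20) (6,20)]
2. After x ≤ 17: [(6,1/2) (13,4) (17,52/7) (17,79/5) (14,20) (6,20)]
3. After y ≥ 5: [(6,5) (85/6,5) (17,52/7) (17,79/5) (14,20) (6,20)]
4. After y ≤ 12: [(6,12) (6,5) (85/6,5) (17,52/7) (17,12)]
5. Canonical ring: [(6,5) (85/6,5) (17,52/7) (17,12) (6,12)]

Clipped polygon: [(6,5) (85/6,5) (17,52/7) (17,12) (6,12)]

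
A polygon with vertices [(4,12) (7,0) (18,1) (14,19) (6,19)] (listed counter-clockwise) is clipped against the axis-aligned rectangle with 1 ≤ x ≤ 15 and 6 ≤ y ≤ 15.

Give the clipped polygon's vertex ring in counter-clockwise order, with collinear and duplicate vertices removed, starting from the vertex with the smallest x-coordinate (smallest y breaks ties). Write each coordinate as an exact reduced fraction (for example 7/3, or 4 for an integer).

1. After x ≥ 1: [(4,12) (7,0) (18,1) (14,19) (6,19)]
2. After x ≤ 15: [(4,12) (7,0) (15,8/11) (15,29/2) (14,19) (6,19)]
3. After y ≥ 6: [(4,12) (11/2,6) (15,6) (15,29/2) (14,19) (6,19)]
4. After y ≤ 15: [(34/7,15) (4,12) (11/2,6) (15,6) (15,29/2) (134/9,15)]
5. Canonical ring: [(4,12) (11/2,6) (15,6) (15,29/2) (134/9,15) (34/7,15)]

Clipped polygon: [(4,12) (11/2,6) (15,6) (15,29/2) (134/9,15) (34/7,15)]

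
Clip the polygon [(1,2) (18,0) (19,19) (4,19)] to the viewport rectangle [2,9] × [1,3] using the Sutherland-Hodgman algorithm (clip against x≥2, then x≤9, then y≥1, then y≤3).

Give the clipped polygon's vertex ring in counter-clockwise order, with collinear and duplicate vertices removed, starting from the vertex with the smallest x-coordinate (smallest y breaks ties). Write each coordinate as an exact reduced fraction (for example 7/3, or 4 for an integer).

1. After x ≥ 2: [(2,23/3) (2,32/17) (18,0) (19,19) (4,19)]
2. After x ≤ 9: [(2,23/3) (2,32/17) (9,18/17) (9,19) (4,19)]
3. After y ≥ 1: [(2,23/3) (2,32/17) (9,18/17) (9,19) (4,19)]
4. After y ≤ 3: [(2,3) (2,32/17) (9,18/17) (9,3)]
5. Canonical ring: [(2,32/17) (9,18/17) (9,3) (2,3)]

Clipped polygon: [(2,32/17) (9,18/17) (9,3) (2,3)]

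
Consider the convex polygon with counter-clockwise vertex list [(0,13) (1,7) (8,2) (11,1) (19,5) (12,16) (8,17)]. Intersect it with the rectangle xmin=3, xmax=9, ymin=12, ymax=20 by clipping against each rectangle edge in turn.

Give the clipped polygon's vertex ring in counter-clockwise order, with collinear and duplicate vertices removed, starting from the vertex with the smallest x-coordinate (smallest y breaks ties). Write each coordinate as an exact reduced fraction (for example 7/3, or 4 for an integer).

1. After x ≥ 3: [(3,29/2) (3,39/7) (8,2) (11,1) (19,5) (12,16) (8,17)]
2. After x ≤ 9: [(3,29/2) (3,39/7) (8,2) (9,5/3) (9,67/4) (8,17)]
3. After y ≥ 12: [(3,29/2) (3,12) (9,12) (9,67/4) (8,17)]
4. After y ≤ 20: [(3,29/2) (3,12) (9,12) (9,67/4) (8,17)]
5. Canonical ring: [(3,12) (9,12) (9,67/4) (8,17) (3,29/2)]

Clipped polygon: [(3,12) (9,12) (9,67/4) (8,17) (3,29/2)]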